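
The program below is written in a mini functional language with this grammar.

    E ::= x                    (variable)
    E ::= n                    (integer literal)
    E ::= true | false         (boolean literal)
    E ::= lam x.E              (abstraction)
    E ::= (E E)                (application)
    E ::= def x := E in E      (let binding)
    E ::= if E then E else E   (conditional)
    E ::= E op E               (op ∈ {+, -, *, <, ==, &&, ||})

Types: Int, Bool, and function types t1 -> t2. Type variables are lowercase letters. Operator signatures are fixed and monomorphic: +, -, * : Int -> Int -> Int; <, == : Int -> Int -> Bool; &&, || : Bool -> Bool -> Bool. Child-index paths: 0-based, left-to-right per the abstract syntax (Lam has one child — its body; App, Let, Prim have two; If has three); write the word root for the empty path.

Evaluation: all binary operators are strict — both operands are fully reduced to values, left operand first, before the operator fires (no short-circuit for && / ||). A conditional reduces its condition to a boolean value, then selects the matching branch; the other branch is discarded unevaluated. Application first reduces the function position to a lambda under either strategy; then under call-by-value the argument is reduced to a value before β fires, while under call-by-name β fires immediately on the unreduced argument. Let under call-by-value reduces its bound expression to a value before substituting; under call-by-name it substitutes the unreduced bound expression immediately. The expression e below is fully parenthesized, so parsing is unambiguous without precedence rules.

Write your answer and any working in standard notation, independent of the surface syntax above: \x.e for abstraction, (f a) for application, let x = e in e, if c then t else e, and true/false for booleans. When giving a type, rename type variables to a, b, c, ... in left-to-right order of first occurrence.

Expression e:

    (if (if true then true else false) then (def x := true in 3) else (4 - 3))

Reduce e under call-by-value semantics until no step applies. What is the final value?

Working:
step 0: (if (if true then true else false) then (let x = true in 3) else (4 - 3))
step 1: [if@0] (if true then (let x = true in 3) else (4 - 3))
step 2: [if@root] (let x = true in 3)
step 3: [let@root] 3

Answer: 3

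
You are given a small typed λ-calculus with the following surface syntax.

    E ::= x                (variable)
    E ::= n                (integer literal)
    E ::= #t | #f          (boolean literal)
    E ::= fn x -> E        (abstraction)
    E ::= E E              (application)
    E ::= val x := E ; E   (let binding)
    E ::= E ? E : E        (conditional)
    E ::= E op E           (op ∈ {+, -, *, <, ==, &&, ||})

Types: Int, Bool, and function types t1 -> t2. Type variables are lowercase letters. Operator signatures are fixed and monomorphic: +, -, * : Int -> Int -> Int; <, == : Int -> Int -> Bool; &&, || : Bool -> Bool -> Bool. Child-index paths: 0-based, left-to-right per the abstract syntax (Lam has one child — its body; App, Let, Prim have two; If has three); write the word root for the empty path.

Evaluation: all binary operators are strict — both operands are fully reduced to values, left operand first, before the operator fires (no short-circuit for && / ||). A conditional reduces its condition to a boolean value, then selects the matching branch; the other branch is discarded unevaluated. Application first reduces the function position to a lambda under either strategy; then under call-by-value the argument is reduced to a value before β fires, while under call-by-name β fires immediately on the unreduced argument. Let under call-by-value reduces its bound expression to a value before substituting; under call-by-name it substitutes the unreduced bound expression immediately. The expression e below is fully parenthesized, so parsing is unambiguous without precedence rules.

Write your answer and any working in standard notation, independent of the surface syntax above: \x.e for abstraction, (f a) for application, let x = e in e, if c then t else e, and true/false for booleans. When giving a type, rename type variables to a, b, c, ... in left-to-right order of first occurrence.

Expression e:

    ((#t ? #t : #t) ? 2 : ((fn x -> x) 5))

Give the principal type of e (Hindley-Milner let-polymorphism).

Working:
  unify Bool ~ Bool
  unify Bool ~ Bool
  unify Bool ~ Bool
x : a
\x._ : a -> a
  unify a -> a ~ Int -> b
  unify a ~ Int
  unify Int ~ b
_ _ : Int
  unify Int ~ Int

Answer: Int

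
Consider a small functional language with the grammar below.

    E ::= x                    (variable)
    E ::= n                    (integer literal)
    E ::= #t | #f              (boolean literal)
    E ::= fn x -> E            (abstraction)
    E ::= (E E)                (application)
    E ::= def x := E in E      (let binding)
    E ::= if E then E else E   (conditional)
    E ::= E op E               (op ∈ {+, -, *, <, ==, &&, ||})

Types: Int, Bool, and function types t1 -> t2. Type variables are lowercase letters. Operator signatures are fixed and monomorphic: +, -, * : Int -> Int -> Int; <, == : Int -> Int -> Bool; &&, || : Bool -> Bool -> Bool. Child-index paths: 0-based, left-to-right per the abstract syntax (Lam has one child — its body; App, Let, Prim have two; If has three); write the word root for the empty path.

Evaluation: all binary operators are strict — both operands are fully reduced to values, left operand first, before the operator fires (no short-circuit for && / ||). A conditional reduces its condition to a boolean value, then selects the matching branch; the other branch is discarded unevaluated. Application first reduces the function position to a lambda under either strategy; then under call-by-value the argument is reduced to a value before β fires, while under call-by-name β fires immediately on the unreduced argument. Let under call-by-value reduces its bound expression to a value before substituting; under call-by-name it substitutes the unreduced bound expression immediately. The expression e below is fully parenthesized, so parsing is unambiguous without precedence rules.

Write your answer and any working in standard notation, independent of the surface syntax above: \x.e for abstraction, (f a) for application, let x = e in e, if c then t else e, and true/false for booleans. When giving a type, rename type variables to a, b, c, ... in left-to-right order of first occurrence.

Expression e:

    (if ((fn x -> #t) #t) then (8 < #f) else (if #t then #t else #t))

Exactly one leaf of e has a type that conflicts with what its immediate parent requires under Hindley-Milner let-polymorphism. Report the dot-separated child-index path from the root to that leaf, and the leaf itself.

Answer: 1.1 : false

Derivation:
\x._ : a -> Bool
  unify a -> Bool ~ Bool -> b
  unify a ~ Bool
  unify Bool ~ b
_ _ : Bool
  unify Bool ~ Bool
  unify Int ~ Int
  unify Bool ~ Int
  FAIL: mismatch Bool ~ Int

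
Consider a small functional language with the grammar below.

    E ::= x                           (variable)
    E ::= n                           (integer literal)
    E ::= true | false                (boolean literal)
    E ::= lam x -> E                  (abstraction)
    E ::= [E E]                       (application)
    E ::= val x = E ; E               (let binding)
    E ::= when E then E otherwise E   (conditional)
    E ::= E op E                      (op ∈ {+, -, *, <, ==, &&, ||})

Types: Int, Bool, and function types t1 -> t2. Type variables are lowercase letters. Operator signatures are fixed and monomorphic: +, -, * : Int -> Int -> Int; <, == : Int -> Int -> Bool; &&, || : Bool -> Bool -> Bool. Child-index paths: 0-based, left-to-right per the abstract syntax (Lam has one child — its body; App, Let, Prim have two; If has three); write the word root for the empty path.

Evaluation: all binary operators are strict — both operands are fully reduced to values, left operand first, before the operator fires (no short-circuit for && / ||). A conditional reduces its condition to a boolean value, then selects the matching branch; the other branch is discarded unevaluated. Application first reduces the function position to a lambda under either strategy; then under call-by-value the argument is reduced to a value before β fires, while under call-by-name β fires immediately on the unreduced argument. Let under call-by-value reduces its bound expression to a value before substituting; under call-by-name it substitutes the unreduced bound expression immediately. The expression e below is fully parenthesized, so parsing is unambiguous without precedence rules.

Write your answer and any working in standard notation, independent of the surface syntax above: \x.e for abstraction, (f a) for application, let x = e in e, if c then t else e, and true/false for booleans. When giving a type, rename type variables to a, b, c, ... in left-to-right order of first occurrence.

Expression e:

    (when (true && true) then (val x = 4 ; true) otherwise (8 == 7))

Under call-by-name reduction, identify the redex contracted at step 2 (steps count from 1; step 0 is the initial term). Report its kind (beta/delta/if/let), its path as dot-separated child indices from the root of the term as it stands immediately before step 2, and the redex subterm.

Working:
step 0: (if (true && true) then (let x = 4 in true) else (8 == 7))
step 1: [delta@0] (if true then (let x = 4 in true) else (8 == 7))
step 2: [if@root] (let x = 4 in true)

Answer: if at root : (if true then (let x = 4 in true) else (8 == 7))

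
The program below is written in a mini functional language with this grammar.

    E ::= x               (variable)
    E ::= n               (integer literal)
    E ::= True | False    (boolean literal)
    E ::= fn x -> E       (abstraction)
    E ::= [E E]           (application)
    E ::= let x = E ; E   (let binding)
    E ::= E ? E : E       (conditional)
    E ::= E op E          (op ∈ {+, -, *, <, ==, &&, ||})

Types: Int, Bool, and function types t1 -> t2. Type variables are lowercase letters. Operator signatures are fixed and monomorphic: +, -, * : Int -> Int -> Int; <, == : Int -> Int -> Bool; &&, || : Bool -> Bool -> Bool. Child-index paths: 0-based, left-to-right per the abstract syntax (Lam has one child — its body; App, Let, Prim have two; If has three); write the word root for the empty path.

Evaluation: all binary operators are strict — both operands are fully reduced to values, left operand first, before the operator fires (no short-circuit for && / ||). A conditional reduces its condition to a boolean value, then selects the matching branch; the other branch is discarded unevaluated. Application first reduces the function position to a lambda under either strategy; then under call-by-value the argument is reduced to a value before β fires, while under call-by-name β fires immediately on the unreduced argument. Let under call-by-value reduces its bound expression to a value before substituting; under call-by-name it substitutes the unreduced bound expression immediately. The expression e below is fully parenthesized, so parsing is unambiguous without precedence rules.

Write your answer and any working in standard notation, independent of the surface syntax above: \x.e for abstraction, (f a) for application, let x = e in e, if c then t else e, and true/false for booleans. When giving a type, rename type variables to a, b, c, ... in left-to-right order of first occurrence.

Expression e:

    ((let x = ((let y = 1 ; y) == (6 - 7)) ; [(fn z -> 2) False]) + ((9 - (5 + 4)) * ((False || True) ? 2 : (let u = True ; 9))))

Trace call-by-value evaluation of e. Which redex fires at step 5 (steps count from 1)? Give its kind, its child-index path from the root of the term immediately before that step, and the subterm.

Answer: beta at 0 : ((\z.2) false)

Trace:
step 0: ((let x = ((let y = 1 in y) == (6 - 7)) in ((\z.2) false)) + ((9 - (5 + 4)) * (if (false || true) then 2 else (let u = true in 9))))
step 1: [let@0.0.0] ((let x = (1 == (6 - 7)) in ((\z.2) false)) + ((9 - (5 + 4)) * (if (false || true) then 2 else (let u = true in 9))))
step 2: [delta@0.0.1] ((let x = (1 == -1) in ((\z.2) false)) + ((9 - (5 + 4)) * (if (false || true) then 2 else (let u = true in 9))))
step 3: [delta@0.0] ((let x = false in ((\z.2) false)) + ((9 - (5 + 4)) * (if (false || true) then 2 else (let u = true in 9))))
step 4: [let@0] (((\z.2) false) + ((9 - (5 + 4)) * (if (false || true) then 2 else (let u = true in 9))))
step 5: [beta@0] (2 + ((9 - (5 + 4)) * (if (false || true) then 2 else (let u = true in 9))))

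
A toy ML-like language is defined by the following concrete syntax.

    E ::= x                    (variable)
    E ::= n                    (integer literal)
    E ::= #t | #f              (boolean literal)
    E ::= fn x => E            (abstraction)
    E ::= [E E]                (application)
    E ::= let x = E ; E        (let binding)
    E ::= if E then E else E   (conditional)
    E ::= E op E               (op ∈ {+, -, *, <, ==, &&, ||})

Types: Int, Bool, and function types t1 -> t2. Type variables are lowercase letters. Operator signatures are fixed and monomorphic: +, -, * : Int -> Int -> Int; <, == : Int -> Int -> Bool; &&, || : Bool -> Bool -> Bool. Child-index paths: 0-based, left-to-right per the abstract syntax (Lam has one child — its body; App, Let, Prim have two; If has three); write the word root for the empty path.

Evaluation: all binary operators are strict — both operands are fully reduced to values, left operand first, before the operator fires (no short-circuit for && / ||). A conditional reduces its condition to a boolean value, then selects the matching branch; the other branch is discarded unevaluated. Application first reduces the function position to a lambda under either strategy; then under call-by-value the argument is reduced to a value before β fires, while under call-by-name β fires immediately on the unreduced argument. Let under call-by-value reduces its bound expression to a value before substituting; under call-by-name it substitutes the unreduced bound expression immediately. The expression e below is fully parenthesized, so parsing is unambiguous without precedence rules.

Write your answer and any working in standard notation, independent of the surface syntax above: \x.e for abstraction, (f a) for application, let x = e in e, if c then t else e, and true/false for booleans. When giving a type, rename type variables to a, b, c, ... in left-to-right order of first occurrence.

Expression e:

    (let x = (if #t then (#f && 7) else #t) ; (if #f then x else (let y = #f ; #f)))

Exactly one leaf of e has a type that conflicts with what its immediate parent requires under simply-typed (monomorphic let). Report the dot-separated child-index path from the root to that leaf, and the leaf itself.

Working:
  unify Bool ~ Bool
  unify Bool ~ Bool
  unify Int ~ Bool
  FAIL: mismatch Int ~ Bool

Answer: 0.1.1 : 7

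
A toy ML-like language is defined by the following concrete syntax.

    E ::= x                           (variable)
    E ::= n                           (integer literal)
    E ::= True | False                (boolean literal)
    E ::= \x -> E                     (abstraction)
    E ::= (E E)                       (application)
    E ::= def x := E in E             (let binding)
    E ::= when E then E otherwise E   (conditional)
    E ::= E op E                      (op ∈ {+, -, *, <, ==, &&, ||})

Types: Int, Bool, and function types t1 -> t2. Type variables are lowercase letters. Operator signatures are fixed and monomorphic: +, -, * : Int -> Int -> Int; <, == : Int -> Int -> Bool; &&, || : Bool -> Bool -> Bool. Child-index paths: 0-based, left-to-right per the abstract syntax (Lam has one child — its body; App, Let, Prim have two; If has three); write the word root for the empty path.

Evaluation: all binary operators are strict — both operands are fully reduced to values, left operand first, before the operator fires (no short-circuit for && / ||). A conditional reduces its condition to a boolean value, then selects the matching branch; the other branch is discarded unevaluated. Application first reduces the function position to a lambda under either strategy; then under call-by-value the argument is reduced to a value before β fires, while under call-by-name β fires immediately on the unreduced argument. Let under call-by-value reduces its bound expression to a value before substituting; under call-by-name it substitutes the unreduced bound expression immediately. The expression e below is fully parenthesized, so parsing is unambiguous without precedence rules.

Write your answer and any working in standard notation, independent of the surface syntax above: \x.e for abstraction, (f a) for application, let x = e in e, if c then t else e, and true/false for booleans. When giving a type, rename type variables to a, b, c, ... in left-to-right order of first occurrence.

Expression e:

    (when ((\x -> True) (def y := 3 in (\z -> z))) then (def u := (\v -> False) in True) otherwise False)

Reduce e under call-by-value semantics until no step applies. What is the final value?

Answer: true

Working:
step 0: (if ((\x.true) (let y = 3 in (\z.z))) then (let u = (\v.false) in true) else false)
step 1: [let@0.1] (if ((\x.true) (\z.z)) then (let u = (\v.false) in true) else false)
step 2: [beta@0] (if true then (let u = (\v.false) in true) else false)
step 3: [if@root] (let u = (\v.false) in true)
step 4: [let@root] true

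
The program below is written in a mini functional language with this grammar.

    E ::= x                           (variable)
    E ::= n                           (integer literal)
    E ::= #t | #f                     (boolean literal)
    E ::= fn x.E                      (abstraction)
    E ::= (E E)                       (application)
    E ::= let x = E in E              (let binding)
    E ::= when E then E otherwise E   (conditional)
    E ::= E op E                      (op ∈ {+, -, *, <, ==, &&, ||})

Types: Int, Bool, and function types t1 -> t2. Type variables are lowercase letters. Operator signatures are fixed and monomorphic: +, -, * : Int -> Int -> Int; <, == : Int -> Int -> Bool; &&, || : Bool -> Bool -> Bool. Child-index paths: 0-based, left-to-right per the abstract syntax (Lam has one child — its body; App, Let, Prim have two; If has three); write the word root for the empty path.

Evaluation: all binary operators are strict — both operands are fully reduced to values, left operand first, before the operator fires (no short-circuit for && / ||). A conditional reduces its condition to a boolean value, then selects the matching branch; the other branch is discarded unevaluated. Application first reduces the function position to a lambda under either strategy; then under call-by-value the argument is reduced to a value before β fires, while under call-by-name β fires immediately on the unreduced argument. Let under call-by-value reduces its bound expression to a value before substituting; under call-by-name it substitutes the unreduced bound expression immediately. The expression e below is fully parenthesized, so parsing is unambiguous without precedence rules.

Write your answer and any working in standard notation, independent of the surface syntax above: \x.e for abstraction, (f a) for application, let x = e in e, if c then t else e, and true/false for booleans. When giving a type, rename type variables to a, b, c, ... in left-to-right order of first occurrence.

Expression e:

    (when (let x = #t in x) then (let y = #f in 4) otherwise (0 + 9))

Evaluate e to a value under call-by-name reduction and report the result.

Answer: 4

Working:
step 0: (if (let x = true in x) then (let y = false in 4) else (0 + 9))
step 1: [let@0] (if true then (let y = false in 4) else (0 + 9))
step 2: [if@root] (let y = false in 4)
step 3: [let@root] 4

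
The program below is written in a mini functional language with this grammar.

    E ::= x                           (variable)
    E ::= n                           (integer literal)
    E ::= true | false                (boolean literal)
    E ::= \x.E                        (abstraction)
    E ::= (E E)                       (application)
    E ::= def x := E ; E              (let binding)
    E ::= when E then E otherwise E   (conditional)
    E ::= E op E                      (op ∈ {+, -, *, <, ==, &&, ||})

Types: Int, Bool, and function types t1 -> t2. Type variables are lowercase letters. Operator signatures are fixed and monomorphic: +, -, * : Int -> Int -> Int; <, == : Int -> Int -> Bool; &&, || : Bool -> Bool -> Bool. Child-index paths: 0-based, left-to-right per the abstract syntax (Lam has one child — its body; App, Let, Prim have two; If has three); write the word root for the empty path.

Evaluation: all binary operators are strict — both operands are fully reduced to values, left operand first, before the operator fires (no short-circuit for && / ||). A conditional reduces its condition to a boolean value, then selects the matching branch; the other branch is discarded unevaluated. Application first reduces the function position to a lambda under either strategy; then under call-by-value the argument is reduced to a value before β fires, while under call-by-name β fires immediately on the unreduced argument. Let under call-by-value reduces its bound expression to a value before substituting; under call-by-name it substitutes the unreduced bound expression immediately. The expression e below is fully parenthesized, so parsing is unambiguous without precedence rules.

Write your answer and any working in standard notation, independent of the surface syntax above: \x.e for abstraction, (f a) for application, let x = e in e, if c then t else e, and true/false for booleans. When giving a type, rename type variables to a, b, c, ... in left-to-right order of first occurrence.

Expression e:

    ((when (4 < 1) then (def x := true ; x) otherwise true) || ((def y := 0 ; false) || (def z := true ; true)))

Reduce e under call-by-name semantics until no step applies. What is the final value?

Answer: true

Trace:
step 0: ((if (4 < 1) then (let x = true in x) else true) || ((let y = 0 in false) || (let z = true in true)))
step 1: [delta@0.0] ((if false then (let x = true in x) else true) || ((let y = 0 in false) || (let z = true in true)))
step 2: [if@0] (true || ((let y = 0 in false) || (let z = true in true)))
step 3: [let@1.0] (true || (false || (let z = true in true)))
step 4: [let@1.1] (true || (false || true))
step 5: [delta@1] (true || true)
step 6: [delta@root] true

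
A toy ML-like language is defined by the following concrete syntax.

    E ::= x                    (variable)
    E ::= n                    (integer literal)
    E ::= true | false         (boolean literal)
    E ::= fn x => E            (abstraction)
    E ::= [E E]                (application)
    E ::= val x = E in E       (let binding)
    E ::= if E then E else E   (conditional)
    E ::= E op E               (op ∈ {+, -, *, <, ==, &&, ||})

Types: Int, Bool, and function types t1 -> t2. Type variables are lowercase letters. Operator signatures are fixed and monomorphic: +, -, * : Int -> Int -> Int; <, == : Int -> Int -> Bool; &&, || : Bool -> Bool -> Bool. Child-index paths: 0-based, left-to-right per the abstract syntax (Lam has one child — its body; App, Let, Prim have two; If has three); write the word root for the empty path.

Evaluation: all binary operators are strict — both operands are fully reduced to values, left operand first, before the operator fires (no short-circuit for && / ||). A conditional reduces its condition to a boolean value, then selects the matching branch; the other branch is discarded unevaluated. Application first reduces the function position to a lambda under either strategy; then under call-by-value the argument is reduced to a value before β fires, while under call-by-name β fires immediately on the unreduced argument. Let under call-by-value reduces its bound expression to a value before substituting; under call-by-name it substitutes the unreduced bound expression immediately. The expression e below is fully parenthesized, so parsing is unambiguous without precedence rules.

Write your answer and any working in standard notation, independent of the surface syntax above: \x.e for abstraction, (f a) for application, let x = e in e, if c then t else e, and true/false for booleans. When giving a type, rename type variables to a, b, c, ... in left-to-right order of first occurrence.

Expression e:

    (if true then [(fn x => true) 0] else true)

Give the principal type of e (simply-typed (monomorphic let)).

Trace:
  unify Bool ~ Bool
\x._ : a -> Bool
  unify a -> Bool ~ Int -> b
  unify a ~ Int
  unify Bool ~ b
_ _ : Bool
  unify Bool ~ Bool

Answer: Bool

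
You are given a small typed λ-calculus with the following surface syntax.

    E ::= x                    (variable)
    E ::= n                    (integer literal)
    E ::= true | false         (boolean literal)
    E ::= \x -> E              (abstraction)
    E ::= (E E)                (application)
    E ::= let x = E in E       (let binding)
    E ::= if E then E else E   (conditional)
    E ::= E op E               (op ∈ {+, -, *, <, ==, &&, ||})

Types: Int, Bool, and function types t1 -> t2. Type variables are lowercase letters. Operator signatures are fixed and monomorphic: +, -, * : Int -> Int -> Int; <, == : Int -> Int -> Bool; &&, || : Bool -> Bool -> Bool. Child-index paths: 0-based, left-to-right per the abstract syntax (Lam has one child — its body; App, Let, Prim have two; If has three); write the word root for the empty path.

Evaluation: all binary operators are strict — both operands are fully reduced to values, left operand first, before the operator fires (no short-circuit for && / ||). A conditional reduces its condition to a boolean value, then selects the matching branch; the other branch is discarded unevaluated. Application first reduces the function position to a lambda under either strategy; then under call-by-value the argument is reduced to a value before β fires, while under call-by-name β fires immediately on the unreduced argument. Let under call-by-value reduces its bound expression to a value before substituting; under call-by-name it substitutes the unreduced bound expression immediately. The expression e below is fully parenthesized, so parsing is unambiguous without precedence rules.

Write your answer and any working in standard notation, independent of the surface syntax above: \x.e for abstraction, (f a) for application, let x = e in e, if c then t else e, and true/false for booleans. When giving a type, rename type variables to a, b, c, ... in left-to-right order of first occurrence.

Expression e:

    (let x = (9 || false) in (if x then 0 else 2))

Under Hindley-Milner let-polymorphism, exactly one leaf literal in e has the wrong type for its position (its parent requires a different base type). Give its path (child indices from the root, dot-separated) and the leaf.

Derivation:
  unify Int ~ Bool
  FAIL: mismatch Int ~ Bool

Answer: 0.0 : 9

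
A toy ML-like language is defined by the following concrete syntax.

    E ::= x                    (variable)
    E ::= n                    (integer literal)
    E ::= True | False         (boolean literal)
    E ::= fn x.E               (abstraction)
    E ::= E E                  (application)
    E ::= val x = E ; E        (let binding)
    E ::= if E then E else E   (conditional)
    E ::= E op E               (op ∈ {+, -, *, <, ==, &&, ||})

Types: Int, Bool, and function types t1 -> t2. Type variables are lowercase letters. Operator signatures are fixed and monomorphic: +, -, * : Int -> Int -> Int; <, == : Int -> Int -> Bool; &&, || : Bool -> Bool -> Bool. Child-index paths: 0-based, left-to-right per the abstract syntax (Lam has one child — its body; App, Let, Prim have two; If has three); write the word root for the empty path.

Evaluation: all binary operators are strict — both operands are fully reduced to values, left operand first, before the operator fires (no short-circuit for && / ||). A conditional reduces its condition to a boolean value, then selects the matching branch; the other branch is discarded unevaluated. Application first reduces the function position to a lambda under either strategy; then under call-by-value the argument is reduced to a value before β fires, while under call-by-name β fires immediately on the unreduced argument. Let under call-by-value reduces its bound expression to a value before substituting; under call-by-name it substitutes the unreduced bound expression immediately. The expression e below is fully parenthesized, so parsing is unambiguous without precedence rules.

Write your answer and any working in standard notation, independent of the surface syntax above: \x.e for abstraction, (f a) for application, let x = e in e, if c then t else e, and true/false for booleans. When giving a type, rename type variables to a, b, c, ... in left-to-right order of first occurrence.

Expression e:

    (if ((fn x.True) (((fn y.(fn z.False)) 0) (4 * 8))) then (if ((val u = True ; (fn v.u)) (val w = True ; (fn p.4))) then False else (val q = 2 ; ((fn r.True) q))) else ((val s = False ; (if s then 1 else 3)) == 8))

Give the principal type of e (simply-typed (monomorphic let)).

Answer: Bool

Trace:
\x._ : a -> Bool
\z._ : c -> Bool
\y._ : b -> c -> Bool
  unify b -> c -> Bool ~ Int -> d
  unify b ~ Int
  unify c -> Bool ~ d
_ _ : c -> Bool
  unify Int ~ Int
  unify Int ~ Int
  unify c -> Bool ~ Int -> e
  unify c ~ Int
  unify Bool ~ e
_ _ : Bool
  unify a -> Bool ~ Bool -> f
  unify a ~ Bool
  unify Bool ~ f
_ _ : Bool
  unify Bool ~ Bool
let u : Bool
u : Bool
\v._ : g -> Bool
let w : Bool
\p._ : h -> Int
  unify g -> Bool ~ (h -> Int) -> i
  unify g ~ h -> Int
  unify Bool ~ i
_ _ : Bool
  unify Bool ~ Bool
let q : Int
\r._ : j -> Bool
q : Int
  unify j -> Bool ~ Int -> k
  unify j ~ Int
  unify Bool ~ k
_ _ : Bool
  unify Bool ~ Bool
let s : Bool
s : Bool
  unify Bool ~ Bool
  unify Int ~ Int
  unify Int ~ Int
  unify Int ~ Int
  unify Bool ~ Bool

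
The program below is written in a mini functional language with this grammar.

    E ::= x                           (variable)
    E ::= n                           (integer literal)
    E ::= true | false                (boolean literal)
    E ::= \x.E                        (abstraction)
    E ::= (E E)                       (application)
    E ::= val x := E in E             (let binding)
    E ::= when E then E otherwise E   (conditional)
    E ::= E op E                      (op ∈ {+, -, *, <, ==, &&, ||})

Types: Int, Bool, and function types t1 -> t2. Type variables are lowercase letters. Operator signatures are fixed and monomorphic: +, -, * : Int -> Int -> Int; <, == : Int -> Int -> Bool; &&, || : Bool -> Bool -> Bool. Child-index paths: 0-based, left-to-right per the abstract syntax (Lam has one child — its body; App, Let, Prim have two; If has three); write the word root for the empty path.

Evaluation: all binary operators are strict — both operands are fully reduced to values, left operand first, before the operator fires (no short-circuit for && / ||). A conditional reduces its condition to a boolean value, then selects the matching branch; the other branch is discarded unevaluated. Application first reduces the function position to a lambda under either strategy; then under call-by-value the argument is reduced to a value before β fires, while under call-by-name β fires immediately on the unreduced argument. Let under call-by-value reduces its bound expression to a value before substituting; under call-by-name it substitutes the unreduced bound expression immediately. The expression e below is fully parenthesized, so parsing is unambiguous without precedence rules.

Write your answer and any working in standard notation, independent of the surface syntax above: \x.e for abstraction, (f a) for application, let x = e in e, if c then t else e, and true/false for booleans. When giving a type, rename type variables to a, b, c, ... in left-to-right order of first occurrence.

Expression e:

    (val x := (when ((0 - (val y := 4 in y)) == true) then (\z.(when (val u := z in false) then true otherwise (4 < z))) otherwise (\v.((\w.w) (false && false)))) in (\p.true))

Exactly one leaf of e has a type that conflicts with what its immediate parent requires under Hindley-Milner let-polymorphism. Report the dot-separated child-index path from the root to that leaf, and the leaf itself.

Answer: 0.0.1 : true

Derivation:
  unify Int ~ Int
let y : Int
y : Int
  unify Int ~ Int
  unify Int ~ Int
  unify Bool ~ Int
  FAIL: mismatch Bool ~ Int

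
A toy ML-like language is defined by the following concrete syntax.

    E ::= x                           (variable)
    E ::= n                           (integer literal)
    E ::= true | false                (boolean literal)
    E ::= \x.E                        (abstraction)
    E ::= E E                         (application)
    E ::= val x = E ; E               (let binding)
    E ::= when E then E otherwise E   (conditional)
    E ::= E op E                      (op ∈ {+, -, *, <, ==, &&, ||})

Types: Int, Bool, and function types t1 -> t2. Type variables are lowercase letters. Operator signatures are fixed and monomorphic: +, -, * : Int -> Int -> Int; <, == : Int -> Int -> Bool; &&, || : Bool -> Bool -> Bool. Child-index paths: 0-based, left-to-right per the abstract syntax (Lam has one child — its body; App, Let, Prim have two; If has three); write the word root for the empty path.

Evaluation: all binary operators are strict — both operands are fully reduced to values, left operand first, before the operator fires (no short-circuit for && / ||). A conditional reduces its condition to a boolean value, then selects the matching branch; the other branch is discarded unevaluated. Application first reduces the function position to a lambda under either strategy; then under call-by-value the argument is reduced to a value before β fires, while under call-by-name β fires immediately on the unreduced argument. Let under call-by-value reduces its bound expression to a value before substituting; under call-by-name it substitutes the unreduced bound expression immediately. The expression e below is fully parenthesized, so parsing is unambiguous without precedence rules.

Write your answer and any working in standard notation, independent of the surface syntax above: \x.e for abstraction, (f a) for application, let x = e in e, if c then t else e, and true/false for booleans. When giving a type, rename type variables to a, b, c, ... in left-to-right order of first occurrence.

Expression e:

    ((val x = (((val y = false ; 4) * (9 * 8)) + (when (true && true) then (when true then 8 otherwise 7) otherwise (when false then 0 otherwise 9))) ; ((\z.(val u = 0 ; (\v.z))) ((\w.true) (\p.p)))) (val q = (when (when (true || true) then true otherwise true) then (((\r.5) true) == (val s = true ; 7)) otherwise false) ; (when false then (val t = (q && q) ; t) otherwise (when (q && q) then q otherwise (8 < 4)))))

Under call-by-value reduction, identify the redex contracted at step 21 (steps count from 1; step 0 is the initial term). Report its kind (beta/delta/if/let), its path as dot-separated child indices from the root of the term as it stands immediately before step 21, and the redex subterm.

Derivation:
step 0: ((let x = (((let y = false in 4) * (9 * 8)) + (if (true && true) then (if true then 8 else 7) else (if false then 0 else 9))) in ((\z.(let u = 0 in (\v.z))) ((\w.true) (\p.p)))) (let q = (if (if (true || true) then true else true) then (((\r.5) true) == (let s = true in 7)) else false) in (if false then (let t = (q && q) in t) else (if (q && q) then q else (8 < 4)))))
step 1: [let@0.0.0.0] ((let x = ((4 * (9 * 8)) + (if (true && true) then (if true then 8 else 7) else (if false then 0 else 9))) in ((\z.(let u = 0 in (\v.z))) ((\w.true) (\p.p)))) (let q = (if (if (true || true) then true else true) then (((\r.5) true) == (let s = true in 7)) else false) in (if false then (let t = (q && q) in t) else (if (q && q) then q else (8 < 4)))))
step 2: [delta@0.0.0.1] ((let x = ((4 * 72) + (if (true && true) then (if true then 8 else 7) else (if false then 0 else 9))) in ((\z.(let u = 0 in (\v.z))) ((\w.true) (\p.p)))) (let q = (if (if (true || true) then true else true) then (((\r.5) true) == (let s = true in 7)) else false) in (if false then (let t = (q && q) in t) else (if (q && q) then q else (8 < 4)))))
step 3: [delta@0.0.0] ((let x = (288 + (if (true && true) then (if true then 8 else 7) else (if false then 0 else 9))) in ((\z.(let u = 0 in (\v.z))) ((\w.true) (\p.p)))) (let q = (if (if (true || true) then true else true) then (((\r.5) true) == (let s = true in 7)) else false) in (if false then (let t = (q && q) in t) else (if (q && q) then q else (8 < 4)))))
step 4: [delta@0.0.1.0] ((let x = (288 + (if true then (if true then 8 else 7) else (if false then 0 else 9))) in ((\z.(let u = 0 in (\v.z))) ((\w.true) (\p.p)))) (let q = (if (if (true || true) then true else true) then (((\r.5) true) == (let s = true in 7)) else false) in (if false then (let t = (q && q) in t) else (if (q && q) then q else (8 < 4)))))
step 5: [if@0.0.1] ((let x = (288 + (if true then 8 else 7)) in ((\z.(let u = 0 in (\v.z))) ((\w.true) (\p.p)))) (let q = (if (if (true || true) then true else true) then (((\r.5) true) == (let s = true in 7)) else false) in (if false then (let t = (q && q) in t) else (if (q && q) then q else (8 < 4)))))
step 6: [if@0.0.1] ((let x = (288 + 8) in ((\z.(let u = 0 in (\v.z))) ((\w.true) (\p.p)))) (let q = (if (if (true || true) then true else true) then (((\r.5) true) == (let s = true in 7)) else false) in (if false then (let t = (q && q) in t) else (if (q && q) then q else (8 < 4)))))
step 7: [delta@0.0] ((let x = 296 in ((\z.(let u = 0 in (\v.z))) ((\w.true) (\p.p)))) (let q = (if (if (true || true) then true else true) then (((\r.5) true) == (let s = true in 7)) else false) in (if false then (let t = (q && q) in t) else (if (q && q) then q else (8 < 4)))))
step 8: [let@0] (((\z.(let u = 0 in (\v.z))) ((\w.true) (\p.p))) (let q = (if (if (true || true) then true else true) then (((\r.5) true) == (let s = true in 7)) else false) in (if false then (let t = (q && q) in t) else (if (q && q) then q else (8 < 4)))))
step 9: [beta@0.1] (((\z.(let u = 0 in (\v.z))) true) (let q = (if (if (true || true) then true else true) then (((\r.5) true) == (let s = true in 7)) else false) in (if false then (let t = (q && q) in t) else (if (q && q) then q else (8 < 4)))))
step 10: [beta@0] ((let u = 0 in (\v.true)) (let q = (if (if (true || true) then true else true) then (((\r.5) true) == (let s = true in 7)) else false) in (if false then (let t = (q && q) in t) else (if (q && q) then q else (8 < 4)))))
step 11: [let@0] ((\v.true) (let q = (if (if (true || true) then true else true) then (((\r.5) true) == (let s = true in 7)) else false) in (if false then (let t = (q && q) in t) else (if (q && q) then q else (8 < 4)))))
step 12: [delta@1.0.0.0] ((\v.true) (let q = (if (if true then true else true) then (((\r.5) true) == (let s = true in 7)) else false) in (if false then (let t = (q && q) in t) else (if (q && q) then q else (8 < 4)))))
step 13: [if@1.0.0] ((\v.true) (let q = (if true then (((\r.5) true) == (let s = true in 7)) else false) in (if false then (let t = (q && q) in t) else (if (q && q) then q else (8 < 4)))))
step 14: [if@1.0] ((\v.true) (let q = (((\r.5) true) == (let s = true in 7)) in (if false then (let t = (q && q) in t) else (if (q && q) then q else (8 < 4)))))
step 15: [beta@1.0.0] ((\v.true) (let q = (5 == (let s = true in 7)) in (if false then (let t = (q && q) in t) else (if (q && q) then q else (8 < 4)))))
step 16: [let@1.0.1] ((\v.true) (let q = (5 == 7) in (if false then (let t = (q && q) in t) else (if (q && q) then q else (8 < 4)))))
step 17: [delta@1.0] ((\v.true) (let q = false in (if false then (let t = (q && q) in t) else (if (q && q) then q else (8 < 4)))))
step 18: [let@1] ((\v.true) (if false then (let t = (false && false) in t) else (if (false && false) then false else (8 < 4))))
step 19: [if@1] ((\v.true) (if (false && false) then false else (8 < 4)))
step 20: [delta@1.0] ((\v.true) (if false then false else (8 < 4)))
step 21: [if@1] ((\v.true) (8 < 4))

Answer: if at 1 : (if false then false else (8 < 4))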